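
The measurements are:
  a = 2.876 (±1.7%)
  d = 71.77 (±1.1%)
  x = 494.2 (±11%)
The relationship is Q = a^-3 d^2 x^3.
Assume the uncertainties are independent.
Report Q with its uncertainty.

(2.614 ± 0.875) × 10^10

Relative error in a monomial: (δQ/Q)² = Σ (nᵢ · δxᵢ/xᵢ)².
  (-3·δa/a)² = (-3×0.0170)² = 0.00260;  (2·δd/d)² = (2×0.0110)² = 0.000484;  (3·δx/x)² = (3×0.110)² = 0.109
δQ/Q = √(0.112) = 0.335
Q = 2.614e+10, so δQ = 0.335 × 2.614e+10 = 8.75e+09.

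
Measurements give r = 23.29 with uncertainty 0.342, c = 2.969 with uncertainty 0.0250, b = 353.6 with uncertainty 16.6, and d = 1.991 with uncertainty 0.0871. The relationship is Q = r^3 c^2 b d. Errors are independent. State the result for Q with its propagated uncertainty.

Q is a product of powers, so relative uncertainties combine in quadrature:
  (3·δr/r)² = (3×0.0147)² = 0.00194;  (2·δc/c)² = (2×0.00842)² = 0.000284;  (1·δb/b)² = (1×0.0469)² = 0.00220;  (1·δd/d)² = (1×0.0437)² = 0.00191
δQ/Q = √(0.00634) = 0.0796
Q = 7.84e+07, so δQ = 0.0796 × 7.84e+07 = 6.24e+06.

(7.840 ± 0.624) × 10^7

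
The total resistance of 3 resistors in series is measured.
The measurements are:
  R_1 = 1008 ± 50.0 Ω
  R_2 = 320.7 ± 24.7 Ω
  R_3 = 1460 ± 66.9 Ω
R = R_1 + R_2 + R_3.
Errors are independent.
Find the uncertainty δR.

Sums and differences: (δR)² = Σ (cᵢ δxᵢ)².
  (δR_1)² = 2500;  (δR_2)² = 610;  (δR_3)² = 4480
δR = √(7590) = 87.1 Ω

87.1 Ω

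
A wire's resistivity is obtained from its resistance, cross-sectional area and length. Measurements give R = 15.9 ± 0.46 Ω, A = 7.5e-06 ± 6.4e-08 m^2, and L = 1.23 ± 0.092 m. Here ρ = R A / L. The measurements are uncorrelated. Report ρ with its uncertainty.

ρ is a product of powers, so relative uncertainties combine in quadrature:
  (1·δR/R)² = (1×0.0289)² = 0.000837;  (1·δA/A)² = (1×0.00853)² = 7.28e-05;  (-1·δL/L)² = (-1×0.0748)² = 0.00559
δρ/ρ = √(0.00650) = 0.0806
ρ = 9.7e-05 Ω·m, so δρ = 0.0806 × 9.7e-05 = 7.82e-06 Ω·m.

(9.70 ± 0.782) × 10^-5 Ω·m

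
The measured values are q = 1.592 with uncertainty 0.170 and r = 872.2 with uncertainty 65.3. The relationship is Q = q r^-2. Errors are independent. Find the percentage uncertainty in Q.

18.4%

Q is a product of powers, so relative uncertainties combine in quadrature:
  (1·δq/q)² = (1×0.107)² = 0.0114;  (-2·δr/r)² = (-2×0.0749)² = 0.0224
δQ/Q = √(0.0338) = 0.184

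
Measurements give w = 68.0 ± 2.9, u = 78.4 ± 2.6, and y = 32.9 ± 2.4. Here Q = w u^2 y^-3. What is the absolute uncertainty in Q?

2.73

Since Q is a product/quotient, work with relative uncertainties:
  (1·δw/w)² = (1×0.0426)² = 0.00182;  (2·δu/u)² = (2×0.0332)² = 0.00440;  (-3·δy/y)² = (-3×0.0729)² = 0.0479
δQ/Q = √(0.0541) = 0.233
Q = 11.7, so δQ = 0.233 × 11.7 = 2.73.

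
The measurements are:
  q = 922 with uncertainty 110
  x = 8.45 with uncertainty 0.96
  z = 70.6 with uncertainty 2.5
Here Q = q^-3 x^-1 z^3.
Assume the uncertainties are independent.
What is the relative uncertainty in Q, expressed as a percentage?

For a monomial Q ∝ q^-3, x^-1, z^3, fractional errors add in quadrature:
  (-3·δq/q)² = (-3×0.119)² = 0.128;  (-1·δx/x)² = (-1×0.114)² = 0.0129;  (3·δz/z)² = (3×0.0354)² = 0.0113
δQ/Q = √(0.152) = 0.390

39.0%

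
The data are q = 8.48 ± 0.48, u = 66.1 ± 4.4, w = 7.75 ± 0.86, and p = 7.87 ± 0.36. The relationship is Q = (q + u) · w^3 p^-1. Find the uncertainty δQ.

Let h = q + u = 74.6. δh = √(δq² + δu²) = √(0.230 + 19.4) = 4.43, so δh/h = 0.0593.
Q is then a monomial in h, w, p:
δQ/Q = √((δh/h)² + (3·δw/w)² + (-1·δp/p)²) = √(0.00352 + 0.111 + 0.00209) = 0.341
Q = 4410, so δQ = 0.341 × 4410 = 1510.

1510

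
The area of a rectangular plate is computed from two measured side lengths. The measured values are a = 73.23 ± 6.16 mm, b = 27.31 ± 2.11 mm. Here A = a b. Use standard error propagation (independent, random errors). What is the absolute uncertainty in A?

Since A is a product/quotient, work with relative uncertainties:
  (1·δa/a)² = (1×0.0841)² = 0.00708;  (1·δb/b)² = (1×0.0773)² = 0.00597
δA/A = √(0.0130) = 0.114
A = 2000 mm^2, so δA = 0.114 × 2000 = 228 mm^2.

228 mm^2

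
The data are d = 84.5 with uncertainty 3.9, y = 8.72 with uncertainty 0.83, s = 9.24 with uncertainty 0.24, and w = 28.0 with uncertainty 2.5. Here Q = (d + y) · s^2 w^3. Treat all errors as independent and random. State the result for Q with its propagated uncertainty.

(1.75 ± 0.483) × 10^8

Let u = d + y = 93.2. δu = √(δd² + δy²) = √(15.2 + 0.689) = 3.99, so δu/u = 0.0428.
Q is then a monomial in u, s, w:
δQ/Q = √((δu/u)² + (2·δs/s)² + (3·δw/w)²) = √(0.00183 + 0.00270 + 0.0717) = 0.276
Q = 1.75e+08, so δQ = 0.276 × 1.75e+08 = 4.83e+07.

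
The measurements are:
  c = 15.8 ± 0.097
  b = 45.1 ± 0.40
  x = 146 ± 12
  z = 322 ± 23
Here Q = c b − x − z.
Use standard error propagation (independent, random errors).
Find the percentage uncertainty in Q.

Let p = c·b = 713. δp/p = √((1·δc/c)² + (1·δb/b)²) = √(3.77e-05 + 7.87e-05) = 0.0108, so δp = 7.69.
Q = p − x − z: δQ = √(δp² + δx² + δz²) = √(59.1 + 144 + 529) = 27.1
Q = 245, so δQ/Q = 27.1/245 = 0.111.

11.1%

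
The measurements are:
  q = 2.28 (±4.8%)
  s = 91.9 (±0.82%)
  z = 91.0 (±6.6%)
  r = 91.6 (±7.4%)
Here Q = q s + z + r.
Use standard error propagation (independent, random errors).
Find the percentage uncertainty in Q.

3.48%

Let p = q·s = 210. δp/p = √((1·δq/q)² + (1·δs/s)²) = √(0.00230 + 6.72e-05) = 0.0487, so δp = 10.2.
Q = p + z + r: δQ = √(δp² + δz² + δr²) = √(104 + 36.1 + 45.9) = 13.6
Q = 392, so δQ/Q = 13.6/392 = 0.0348.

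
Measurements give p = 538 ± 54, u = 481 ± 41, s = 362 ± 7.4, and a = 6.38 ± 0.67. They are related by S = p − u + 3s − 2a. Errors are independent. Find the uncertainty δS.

Each term contributes (cᵢ δxᵢ)² to (δS)²:
  (δp)² = 2920;  (δu)² = 1680;  (3·δs)² = 493;  (2·δa)² = 1.80
δS = √(5090) = 71.4

71.4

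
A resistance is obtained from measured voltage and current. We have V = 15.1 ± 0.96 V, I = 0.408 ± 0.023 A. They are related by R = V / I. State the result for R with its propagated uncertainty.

37.0 ± 3.14 Ω

Since R is a product/quotient, work with relative uncertainties:
  (1·δV/V)² = (1×0.0636)² = 0.00404;  (-1·δI/I)² = (-1×0.0564)² = 0.00318
δR/R = √(0.00722) = 0.0850
R = 37.0 Ω, so δR = 0.0850 × 37.0 = 3.14 Ω.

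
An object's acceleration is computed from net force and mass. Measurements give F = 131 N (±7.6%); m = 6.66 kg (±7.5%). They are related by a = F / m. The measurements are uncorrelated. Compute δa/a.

0.107

a is a product of powers, so relative uncertainties combine in quadrature:
  (1·δF/F)² = (1×0.0760)² = 0.00578;  (-1·δm/m)² = (-1×0.0750)² = 0.00562
δa/a = √(0.0114) = 0.107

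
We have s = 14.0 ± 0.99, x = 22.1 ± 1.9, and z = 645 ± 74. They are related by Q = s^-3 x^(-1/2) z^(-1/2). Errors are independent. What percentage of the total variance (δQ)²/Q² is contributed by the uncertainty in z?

6.56%

(δQ/Q)² = (-3·δs/s)² + (−½·δx/x)² + (−½·δz/z)²
  s term: (-3×0.0707)² = 0.0450
  x term: (-0.5×0.0860)² = 0.00185
  z term: (-0.5×0.115)² = 0.00329
Total = 0.0501. Share from z = 0.00329/0.0501 = 0.0656.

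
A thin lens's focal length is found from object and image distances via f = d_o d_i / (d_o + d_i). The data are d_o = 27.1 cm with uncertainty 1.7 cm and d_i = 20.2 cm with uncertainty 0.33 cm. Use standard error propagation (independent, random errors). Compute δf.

0.328 cm

∂f/∂d_o = (d_i/(d_o+d_i))² = 0.182;  ∂f/∂d_i = (d_o/(d_o+d_i))² = 0.328
δf = √((∂f/∂d_o · δd_o)² + (∂f/∂d_i · δd_i)²) = √(0.0961 + 0.0117) = 0.328 cm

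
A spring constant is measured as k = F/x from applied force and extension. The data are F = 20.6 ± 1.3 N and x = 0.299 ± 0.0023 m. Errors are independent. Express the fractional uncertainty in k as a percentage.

For a monomial k ∝ F, x^-1, fractional errors add in quadrature:
  (1·δF/F)² = (1×0.0631)² = 0.00398;  (-1·δx/x)² = (-1×0.00769)² = 5.92e-05
δk/k = √(0.00404) = 0.0636

6.36%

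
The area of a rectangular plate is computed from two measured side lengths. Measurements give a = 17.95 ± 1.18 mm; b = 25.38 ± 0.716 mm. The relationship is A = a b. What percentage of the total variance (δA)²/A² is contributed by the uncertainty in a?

84.4%

(δA/A)² = (1·δa/a)² + (1·δb/b)²
  a term: (1×0.0657)² = 0.00432
  b term: (1×0.0282)² = 0.000796
Total = 0.00512. Share from a = 0.00432/0.00512 = 0.844.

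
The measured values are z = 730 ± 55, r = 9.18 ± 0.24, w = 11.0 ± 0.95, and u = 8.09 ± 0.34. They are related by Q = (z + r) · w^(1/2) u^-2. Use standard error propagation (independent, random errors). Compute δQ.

Let h = z + r = 739. δh = √(δz² + δr²) = √(3020 + 0.0576) = 55.0, so δh/h = 0.0744.
Q is then a monomial in h, w, u:
δQ/Q = √((δh/h)² + (½·δw/w)² + (-2·δu/u)²) = √(0.00554 + 0.00186 + 0.00707) = 0.120
Q = 37.5, so δQ = 0.120 × 37.5 = 4.51.

4.51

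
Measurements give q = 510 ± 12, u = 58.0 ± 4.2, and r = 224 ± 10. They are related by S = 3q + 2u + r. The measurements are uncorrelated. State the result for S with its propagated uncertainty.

1870 ± 38.3

Absolute uncertainties add in quadrature for a linear combination:
  (3·δq)² = 1300;  (2·δu)² = 70.6;  (δr)² = 100
δS = √(1470) = 38.3
S = 1870.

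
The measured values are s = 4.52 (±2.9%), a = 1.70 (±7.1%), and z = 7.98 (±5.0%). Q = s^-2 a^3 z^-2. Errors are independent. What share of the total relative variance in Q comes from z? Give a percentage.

17.0%

(δQ/Q)² = (-2·δs/s)² + (3·δa/a)² + (-2·δz/z)²
  s term: (-2×0.0290)² = 0.00336
  a term: (3×0.0710)² = 0.0454
  z term: (-2×0.0500)² = 0.0100
Total = 0.0587. Share from z = 0.0100/0.0587 = 0.170.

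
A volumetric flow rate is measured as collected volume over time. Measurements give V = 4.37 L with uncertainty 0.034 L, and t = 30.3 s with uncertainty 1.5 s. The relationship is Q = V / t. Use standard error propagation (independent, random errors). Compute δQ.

0.00723 L/s

Relative error in a monomial: (δQ/Q)² = Σ (nᵢ · δxᵢ/xᵢ)².
  (1·δV/V)² = (1×0.00778)² = 6.05e-05;  (-1·δt/t)² = (-1×0.0495)² = 0.00245
δQ/Q = √(0.00251) = 0.0501
Q = 0.144 L/s, so δQ = 0.0501 × 0.144 = 0.00723 L/s.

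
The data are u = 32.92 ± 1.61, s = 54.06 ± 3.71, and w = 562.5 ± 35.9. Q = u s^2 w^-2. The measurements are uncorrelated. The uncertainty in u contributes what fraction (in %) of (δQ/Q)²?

(δQ/Q)² = (1·δu/u)² + (2·δs/s)² + (-2·δw/w)²
  u term: (1×0.0489)² = 0.00239
  s term: (2×0.0686)² = 0.0188
  w term: (-2×0.0638)² = 0.0163
Total = 0.0375. Share from u = 0.00239/0.0375 = 0.0637.

6.37%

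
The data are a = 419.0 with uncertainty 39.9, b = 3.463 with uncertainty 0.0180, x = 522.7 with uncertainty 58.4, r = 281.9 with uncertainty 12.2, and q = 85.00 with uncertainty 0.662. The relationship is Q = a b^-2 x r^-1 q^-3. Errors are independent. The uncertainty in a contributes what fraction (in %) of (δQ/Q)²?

(δQ/Q)² = (1·δa/a)² + (-2·δb/b)² + (1·δx/x)² + (-1·δr/r)² + (-3·δq/q)²
  a term: (1×0.0952)² = 0.00907
  b term: (-2×0.00520)² = 0.000108
  x term: (1×0.112)² = 0.0125
  r term: (-1×0.0433)² = 0.00187
  q term: (-3×0.00779)² = 0.000546
Total = 0.0241. Share from a = 0.00907/0.0241 = 0.377.

37.7%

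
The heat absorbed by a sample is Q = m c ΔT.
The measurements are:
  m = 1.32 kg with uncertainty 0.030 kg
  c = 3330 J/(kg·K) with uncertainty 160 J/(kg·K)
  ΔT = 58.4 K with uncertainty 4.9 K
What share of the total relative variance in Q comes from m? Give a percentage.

(δQ/Q)² = (1·δm/m)² + (1·δc/c)² + (1·δΔT/ΔT)²
  m term: (1×0.0227)² = 0.000517
  c term: (1×0.0480)² = 0.00231
  ΔT term: (1×0.0839)² = 0.00704
Total = 0.00987. Share from m = 0.000517/0.00987 = 0.0524.

5.24%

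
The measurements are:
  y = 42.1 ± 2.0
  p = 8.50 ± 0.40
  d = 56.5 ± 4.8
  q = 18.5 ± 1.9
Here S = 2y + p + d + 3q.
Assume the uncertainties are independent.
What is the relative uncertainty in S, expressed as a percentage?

For a sum/difference, combine absolute errors in quadrature:
  (2·δy)² = 16.0;  (δp)² = 0.160;  (δd)² = 23.0;  (3·δq)² = 32.5
δS = √(71.7) = 8.47
S = 205, so δS/S = 8.47/205 = 0.0414.

4.14%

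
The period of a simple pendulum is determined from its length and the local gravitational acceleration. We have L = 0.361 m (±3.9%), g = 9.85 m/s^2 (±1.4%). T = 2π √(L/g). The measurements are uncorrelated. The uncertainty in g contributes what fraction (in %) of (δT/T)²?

(δT/T)² = (½·δL/L)² + (−½·δg/g)²
  L term: (0.5×0.0390)² = 0.000380
  g term: (-0.5×0.0140)² = 4.9e-05
Total = 0.000429. Share from g = 4.9e-05/0.000429 = 0.114.

11.4%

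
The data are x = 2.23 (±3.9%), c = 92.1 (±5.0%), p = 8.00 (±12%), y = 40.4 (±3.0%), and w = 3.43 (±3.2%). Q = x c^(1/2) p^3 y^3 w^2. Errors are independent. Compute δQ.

Each factor contributes (exponent × relative error)² to (δQ/Q)²:
  (1·δx/x)² = (1×0.0390)² = 0.00152;  (½·δc/c)² = (0.5×0.0500)² = 0.000625;  (3·δp/p)² = (3×0.120)² = 0.130;  (3·δy/y)² = (3×0.0300)² = 0.00810;  (2·δw/w)² = (2×0.0320)² = 0.00410
δQ/Q = √(0.144) = 0.379
Q = 8.5e+09, so δQ = 0.379 × 8.5e+09 = 3.23e+09.

3.23e+09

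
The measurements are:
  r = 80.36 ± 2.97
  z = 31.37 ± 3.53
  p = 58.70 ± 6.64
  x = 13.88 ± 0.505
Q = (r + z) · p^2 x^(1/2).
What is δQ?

3.31e+05

Let u = r + z = 111.7. δu = √(δr² + δz²) = √(8.82 + 12.5) = 4.61, so δu/u = 0.0413.
Q is then a monomial in u, p, x:
δQ/Q = √((δu/u)² + (2·δp/p)² + (½·δx/x)²) = √(0.00170 + 0.0512 + 0.000331) = 0.231
Q = 1.434e+06, so δQ = 0.231 × 1.434e+06 = 3.31e+05.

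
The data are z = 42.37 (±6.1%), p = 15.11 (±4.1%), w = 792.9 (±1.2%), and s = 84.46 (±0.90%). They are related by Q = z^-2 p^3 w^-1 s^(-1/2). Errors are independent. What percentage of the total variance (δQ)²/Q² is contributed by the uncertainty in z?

(δQ/Q)² = (-2·δz/z)² + (3·δp/p)² + (-1·δw/w)² + (−½·δs/s)²
  z term: (-2×0.0610)² = 0.0149
  p term: (3×0.0410)² = 0.0151
  w term: (-1×0.0120)² = 0.000144
  s term: (-0.5×0.00900)² = 2.03e-05
Total = 0.0302. Share from z = 0.0149/0.0302 = 0.493.

49.3%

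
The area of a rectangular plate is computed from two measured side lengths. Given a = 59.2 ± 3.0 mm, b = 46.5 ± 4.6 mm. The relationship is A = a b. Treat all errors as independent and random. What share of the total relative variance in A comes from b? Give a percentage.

79.2%

(δA/A)² = (1·δa/a)² + (1·δb/b)²
  a term: (1×0.0507)² = 0.00257
  b term: (1×0.0989)² = 0.00979
Total = 0.0124. Share from b = 0.00979/0.0124 = 0.792.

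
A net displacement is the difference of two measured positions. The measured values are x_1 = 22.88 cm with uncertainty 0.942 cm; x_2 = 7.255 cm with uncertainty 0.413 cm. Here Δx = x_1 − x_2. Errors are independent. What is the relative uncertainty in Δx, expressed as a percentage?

For a sum/difference, combine absolute errors in quadrature:
  (δx_1)² = 0.887;  (δx_2)² = 0.171
δΔx = √(1.06) = 1.03 cm
Δx = 15.62 cm, so δΔx/Δx = 1.03/15.62 = 0.0658.

6.58%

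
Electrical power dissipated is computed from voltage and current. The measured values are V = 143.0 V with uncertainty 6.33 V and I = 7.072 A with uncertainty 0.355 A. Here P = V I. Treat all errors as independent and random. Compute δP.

67.7 W

Relative error in a monomial: (δP/P)² = Σ (nᵢ · δxᵢ/xᵢ)².
  (1·δV/V)² = (1×0.0443)² = 0.00196;  (1·δI/I)² = (1×0.0502)² = 0.00252
δP/P = √(0.00448) = 0.0669
P = 1011 W, so δP = 0.0669 × 1011 = 67.7 W.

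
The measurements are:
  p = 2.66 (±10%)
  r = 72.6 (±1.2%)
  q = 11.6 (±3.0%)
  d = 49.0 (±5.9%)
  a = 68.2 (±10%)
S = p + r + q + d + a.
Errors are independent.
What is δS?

7.47

Absolute uncertainties add in quadrature for a linear combination:
  (δp)² = 0.0708;  (δr)² = 0.759;  (δq)² = 0.121;  (δd)² = 8.36;  (δa)² = 46.5
δS = √(55.8) = 7.47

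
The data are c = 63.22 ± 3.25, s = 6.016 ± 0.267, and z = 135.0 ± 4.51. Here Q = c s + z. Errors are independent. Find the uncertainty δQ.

Let p = c·s = 380.3. δp/p = √((1·δc/c)² + (1·δs/s)²) = √(0.00264 + 0.00197) = 0.0679, so δp = 25.8.
Q = p + z: δQ = √(δp² + δz²) = √(667 + 20.3) = 26.2

26.2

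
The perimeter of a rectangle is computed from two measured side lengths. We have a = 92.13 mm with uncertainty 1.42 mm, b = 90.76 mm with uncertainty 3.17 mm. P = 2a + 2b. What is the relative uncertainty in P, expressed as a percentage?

P is a linear combination, so absolute uncertainties add in quadrature:
  (2·δa)² = 8.07;  (2·δb)² = 40.2
δP = √(48.3) = 6.95 mm
P = 365.8 mm, so δP/P = 6.95/365.8 = 0.0190.

1.90%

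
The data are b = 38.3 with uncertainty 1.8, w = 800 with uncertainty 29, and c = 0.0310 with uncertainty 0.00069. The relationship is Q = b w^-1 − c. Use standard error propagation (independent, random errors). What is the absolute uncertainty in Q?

Let p = b·w^-1 = 0.0479. δp/p = √((1·δb/b)² + (-1·δw/w)²) = √(0.00221 + 0.00131) = 0.0594, so δp = 0.00284.
Q = p − c: δQ = √(δp² + δc²) = √(8.07e-06 + 4.76e-07) = 0.00292

0.00292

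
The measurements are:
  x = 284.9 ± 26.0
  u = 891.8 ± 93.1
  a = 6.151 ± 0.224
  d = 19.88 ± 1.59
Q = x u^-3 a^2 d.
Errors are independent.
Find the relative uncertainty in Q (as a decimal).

0.344

Since Q is a product/quotient, work with relative uncertainties:
  (1·δx/x)² = (1×0.0913)² = 0.00833;  (-3·δu/u)² = (-3×0.104)² = 0.0981;  (2·δa/a)² = (2×0.0364)² = 0.00530;  (1·δd/d)² = (1×0.0800)² = 0.00640
δQ/Q = √(0.118) = 0.344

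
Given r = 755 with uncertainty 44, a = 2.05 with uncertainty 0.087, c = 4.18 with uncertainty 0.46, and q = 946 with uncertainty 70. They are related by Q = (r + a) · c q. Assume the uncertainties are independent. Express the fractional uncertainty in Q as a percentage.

14.5%

Let u = r + a = 757. δu = √(δr² + δa²) = √(1940 + 0.00757) = 44.0, so δu/u = 0.0581.
Q is then a monomial in u, c, q:
δQ/Q = √((δu/u)² + (1·δc/c)² + (1·δq/q)²) = √(0.00338 + 0.0121 + 0.00548) = 0.145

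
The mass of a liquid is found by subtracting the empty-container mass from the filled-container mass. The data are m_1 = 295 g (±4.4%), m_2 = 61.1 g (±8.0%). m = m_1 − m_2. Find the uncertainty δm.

m is a linear combination, so absolute uncertainties add in quadrature:
  (δm_1)² = 168;  (δm_2)² = 23.9
δm = √(192) = 13.9 g

13.9 g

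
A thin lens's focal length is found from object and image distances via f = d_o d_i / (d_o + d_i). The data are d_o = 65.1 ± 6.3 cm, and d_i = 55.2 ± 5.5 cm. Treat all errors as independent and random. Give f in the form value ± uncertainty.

29.9 ± 2.09 cm

∂f/∂d_o = (d_i/(d_o+d_i))² = 0.211;  ∂f/∂d_i = (d_o/(d_o+d_i))² = 0.293
δf = √((∂f/∂d_o · δd_o)² + (∂f/∂d_i · δd_i)²) = √(1.76 + 2.59) = 2.09 cm
f = 29.9 cm.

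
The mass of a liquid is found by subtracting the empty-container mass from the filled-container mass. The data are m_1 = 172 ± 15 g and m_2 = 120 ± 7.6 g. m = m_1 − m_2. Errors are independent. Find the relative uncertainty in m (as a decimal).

0.323

Absolute uncertainties add in quadrature for a linear combination:
  (δm_1)² = 225;  (δm_2)² = 57.8
δm = √(283) = 16.8 g
m = 52.0 g, so δm/m = 16.8/52.0 = 0.323.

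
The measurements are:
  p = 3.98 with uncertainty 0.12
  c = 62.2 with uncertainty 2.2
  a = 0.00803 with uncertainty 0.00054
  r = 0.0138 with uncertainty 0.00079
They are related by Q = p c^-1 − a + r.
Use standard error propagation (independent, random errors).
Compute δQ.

Let w = p·c^-1 = 0.0640. δw/w = √((1·δp/p)² + (-1·δc/c)²) = √(0.000909 + 0.00125) = 0.0465, so δw = 0.00297.
Q = w − a + r: δQ = √(δw² + δa² + δr²) = √(8.84e-06 + 2.92e-07 + 6.24e-07) = 0.00312

0.00312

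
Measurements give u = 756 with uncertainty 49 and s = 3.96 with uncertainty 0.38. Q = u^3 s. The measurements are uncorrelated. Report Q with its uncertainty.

(1.71 ± 0.371) × 10^9

Products/powers → add relative errors in quadrature, weighted by exponent:
  (3·δu/u)² = (3×0.0648)² = 0.0378;  (1·δs/s)² = (1×0.0960)² = 0.00921
δQ/Q = √(0.0470) = 0.217
Q = 1.71e+09, so δQ = 0.217 × 1.71e+09 = 3.71e+08.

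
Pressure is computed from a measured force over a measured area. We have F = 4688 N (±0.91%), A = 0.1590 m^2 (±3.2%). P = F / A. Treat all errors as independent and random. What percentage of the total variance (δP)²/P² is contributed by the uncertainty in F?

7.48%

(δP/P)² = (1·δF/F)² + (-1·δA/A)²
  F term: (1×0.00910)² = 8.28e-05
  A term: (-1×0.0320)² = 0.00102
Total = 0.00111. Share from F = 8.28e-05/0.00111 = 0.0748.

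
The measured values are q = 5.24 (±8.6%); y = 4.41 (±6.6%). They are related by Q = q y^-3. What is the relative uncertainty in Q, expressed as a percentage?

Products/powers → add relative errors in quadrature, weighted by exponent:
  (1·δq/q)² = (1×0.0860)² = 0.00740;  (-3·δy/y)² = (-3×0.0660)² = 0.0392
δQ/Q = √(0.0466) = 0.216

21.6%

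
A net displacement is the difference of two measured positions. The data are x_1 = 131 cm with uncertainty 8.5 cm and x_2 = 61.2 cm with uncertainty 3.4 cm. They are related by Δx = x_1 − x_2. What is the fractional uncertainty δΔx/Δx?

Δx is a linear combination, so absolute uncertainties add in quadrature:
  (δx_1)² = 72.2;  (δx_2)² = 11.6
δΔx = √(83.8) = 9.15 cm
Δx = 69.8 cm, so δΔx/Δx = 9.15/69.8 = 0.131.

0.131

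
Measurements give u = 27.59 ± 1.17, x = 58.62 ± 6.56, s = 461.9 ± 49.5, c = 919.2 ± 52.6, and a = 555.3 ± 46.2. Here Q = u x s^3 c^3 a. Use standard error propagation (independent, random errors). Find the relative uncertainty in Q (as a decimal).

Since Q is a product/quotient, work with relative uncertainties:
  (1·δu/u)² = (1×0.0424)² = 0.00180;  (1·δx/x)² = (1×0.112)² = 0.0125;  (3·δs/s)² = (3×0.107)² = 0.103;  (3·δc/c)² = (3×0.0572)² = 0.0295;  (1·δa/a)² = (1×0.0832)² = 0.00692
δQ/Q = √(0.154) = 0.393

0.393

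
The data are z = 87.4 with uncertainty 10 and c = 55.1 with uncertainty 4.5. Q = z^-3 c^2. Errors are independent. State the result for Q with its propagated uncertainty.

0.00455 ± 0.00173

Each factor contributes (exponent × relative error)² to (δQ/Q)²:
  (-3·δz/z)² = (-3×0.114)² = 0.118;  (2·δc/c)² = (2×0.0817)² = 0.0267
δQ/Q = √(0.144) = 0.380
Q = 0.00455, so δQ = 0.380 × 0.00455 = 0.00173.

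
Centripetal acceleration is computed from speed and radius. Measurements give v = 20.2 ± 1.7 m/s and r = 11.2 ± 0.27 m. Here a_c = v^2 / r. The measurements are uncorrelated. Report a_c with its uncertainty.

Since a_c is a product/quotient, work with relative uncertainties:
  (2·δv/v)² = (2×0.0842)² = 0.0283;  (-1·δr/r)² = (-1×0.0241)² = 0.000581
δa_c/a_c = √(0.0289) = 0.170
a_c = 36.4 m/s^2, so δa_c = 0.170 × 36.4 = 6.19 m/s^2.

36.4 ± 6.19 m/s^2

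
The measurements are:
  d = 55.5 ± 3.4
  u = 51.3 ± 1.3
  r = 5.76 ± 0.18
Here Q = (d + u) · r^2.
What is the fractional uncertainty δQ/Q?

0.0712

Let w = d + u = 107. δw = √(δd² + δu²) = √(11.6 + 1.69) = 3.64, so δw/w = 0.0341.
Q is then a monomial in w, r:
δQ/Q = √((δw/w)² + (2·δr/r)²) = √(0.00116 + 0.00391) = 0.0712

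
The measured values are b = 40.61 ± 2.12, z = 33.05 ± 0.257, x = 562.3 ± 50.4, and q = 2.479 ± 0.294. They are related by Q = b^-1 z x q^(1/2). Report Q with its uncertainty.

Each factor contributes (exponent × relative error)² to (δQ/Q)²:
  (-1·δb/b)² = (-1×0.0522)² = 0.00273;  (1·δz/z)² = (1×0.00778)² = 6.05e-05;  (1·δx/x)² = (1×0.0896)² = 0.00803;  (½·δq/q)² = (0.5×0.119)² = 0.00352
δQ/Q = √(0.0143) = 0.120
Q = 720.5, so δQ = 0.120 × 720.5 = 86.3.

720.5 ± 86.3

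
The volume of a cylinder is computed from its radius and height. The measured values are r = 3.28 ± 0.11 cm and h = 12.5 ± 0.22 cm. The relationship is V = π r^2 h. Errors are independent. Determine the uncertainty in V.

Since V is a product/quotient, work with relative uncertainties:
  (2·δr/r)² = (2×0.0335)² = 0.00450;  (1·δh/h)² = (1×0.0176)² = 0.000310
δV/V = √(0.00481) = 0.0693
V = 422 cm^3, so δV = 0.0693 × 422 = 29.3 cm^3.

29.3 cm^3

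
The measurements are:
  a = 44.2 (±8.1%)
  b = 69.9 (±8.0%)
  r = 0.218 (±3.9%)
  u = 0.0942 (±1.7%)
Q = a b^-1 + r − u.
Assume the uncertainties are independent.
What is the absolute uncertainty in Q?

Let p = a·b^-1 = 0.632. δp/p = √((1·δa/a)² + (-1·δb/b)²) = √(0.00656 + 0.00640) = 0.114, so δp = 0.0720.
Q = p + r − u: δQ = √(δp² + δr² + δu²) = √(0.00518 + 7.23e-05 + 2.56e-06) = 0.0725

0.0725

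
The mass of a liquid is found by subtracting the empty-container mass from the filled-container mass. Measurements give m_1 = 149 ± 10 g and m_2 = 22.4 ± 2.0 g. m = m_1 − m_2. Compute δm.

10.2 g

Absolute uncertainties add in quadrature for a linear combination:
  (δm_1)² = 100;  (δm_2)² = 4.00
δm = √(104) = 10.2 g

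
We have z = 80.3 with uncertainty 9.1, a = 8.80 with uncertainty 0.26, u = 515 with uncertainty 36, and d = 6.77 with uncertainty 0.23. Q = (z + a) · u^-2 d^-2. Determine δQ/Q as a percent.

18.6%

Let w = z + a = 89.1. δw = √(δz² + δa²) = √(82.8 + 0.0676) = 9.10, so δw/w = 0.102.
Q is then a monomial in w, u, d:
δQ/Q = √((δw/w)² + (-2·δu/u)² + (-2·δd/d)²) = √(0.0104 + 0.0195 + 0.00462) = 0.186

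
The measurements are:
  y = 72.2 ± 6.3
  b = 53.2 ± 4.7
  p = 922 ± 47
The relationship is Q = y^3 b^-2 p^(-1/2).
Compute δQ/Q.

Relative error in a monomial: (δQ/Q)² = Σ (nᵢ · δxᵢ/xᵢ)².
  (3·δy/y)² = (3×0.0873)² = 0.0685;  (-2·δb/b)² = (-2×0.0883)² = 0.0312;  (−½·δp/p)² = (-0.5×0.0510)² = 0.000650
δQ/Q = √(0.100) = 0.317

0.317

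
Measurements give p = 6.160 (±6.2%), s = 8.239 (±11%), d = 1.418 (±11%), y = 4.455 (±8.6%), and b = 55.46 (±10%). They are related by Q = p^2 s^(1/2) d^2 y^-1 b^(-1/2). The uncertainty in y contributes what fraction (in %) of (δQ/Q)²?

9.64%

(δQ/Q)² = (2·δp/p)² + (½·δs/s)² + (2·δd/d)² + (-1·δy/y)² + (−½·δb/b)²
  p term: (2×0.0620)² = 0.0154
  s term: (0.5×0.110)² = 0.00302
  d term: (2×0.110)² = 0.0484
  y term: (-1×0.0860)² = 0.00740
  b term: (-0.5×0.100)² = 0.00250
Total = 0.0767. Share from y = 0.00740/0.0767 = 0.0964.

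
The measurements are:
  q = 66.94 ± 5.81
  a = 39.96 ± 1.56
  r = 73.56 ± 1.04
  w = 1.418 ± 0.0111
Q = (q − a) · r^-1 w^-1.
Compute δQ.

Let u = q − a = 26.98. δu = √(δq² + δa²) = √(33.8 + 2.43) = 6.02, so δu/u = 0.223.
Q is then a monomial in u, r, w:
δQ/Q = √((δu/u)² + (-1·δr/r)² + (-1·δw/w)²) = √(0.0497 + 0.000200 + 6.13e-05) = 0.224
Q = 0.2587, so δQ = 0.224 × 0.2587 = 0.0578.

0.0578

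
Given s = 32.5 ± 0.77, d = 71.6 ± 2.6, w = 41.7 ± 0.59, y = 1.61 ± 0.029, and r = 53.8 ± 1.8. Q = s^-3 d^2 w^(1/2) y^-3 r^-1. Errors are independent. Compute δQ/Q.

0.120

Each factor contributes (exponent × relative error)² to (δQ/Q)²:
  (-3·δs/s)² = (-3×0.0237)² = 0.00505;  (2·δd/d)² = (2×0.0363)² = 0.00527;  (½·δw/w)² = (0.5×0.0141)² = 5e-05;  (-3·δy/y)² = (-3×0.0180)² = 0.00292;  (-1·δr/r)² = (-1×0.0335)² = 0.00112
δQ/Q = √(0.0144) = 0.120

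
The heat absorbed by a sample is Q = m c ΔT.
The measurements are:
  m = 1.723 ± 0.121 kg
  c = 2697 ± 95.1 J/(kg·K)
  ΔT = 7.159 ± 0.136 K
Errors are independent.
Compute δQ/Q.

0.0808

Q is a product of powers, so relative uncertainties combine in quadrature:
  (1·δm/m)² = (1×0.0702)² = 0.00493;  (1·δc/c)² = (1×0.0353)² = 0.00124;  (1·δΔT/ΔT)² = (1×0.0190)² = 0.000361
δQ/Q = √(0.00654) = 0.0808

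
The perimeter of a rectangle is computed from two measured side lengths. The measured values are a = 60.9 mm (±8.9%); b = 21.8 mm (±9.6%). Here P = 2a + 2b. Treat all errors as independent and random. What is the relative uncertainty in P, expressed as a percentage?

For a sum/difference, combine absolute errors in quadrature:
  (2·δa)² = 118;  (2·δb)² = 17.5
δP = √(135) = 11.6 mm
P = 165 mm, so δP/P = 11.6/165 = 0.0703.

7.03%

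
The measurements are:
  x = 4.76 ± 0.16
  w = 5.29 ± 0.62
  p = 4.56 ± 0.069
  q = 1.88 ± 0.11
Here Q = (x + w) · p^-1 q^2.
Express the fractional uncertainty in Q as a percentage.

Let u = x + w = 10.1. δu = √(δx² + δw²) = √(0.0256 + 0.384) = 0.640, so δu/u = 0.0637.
Q is then a monomial in u, p, q:
δQ/Q = √((δu/u)² + (-1·δp/p)² + (2·δq/q)²) = √(0.00406 + 0.000229 + 0.0137) = 0.134

13.4%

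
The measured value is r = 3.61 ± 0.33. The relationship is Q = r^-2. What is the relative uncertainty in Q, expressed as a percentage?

Each factor contributes (exponent × relative error)² to (δQ/Q)²:
  (-2·δr/r)² = (-2×0.0914)² = 0.0334
δQ/Q = √(0.0334) = 0.183

18.3%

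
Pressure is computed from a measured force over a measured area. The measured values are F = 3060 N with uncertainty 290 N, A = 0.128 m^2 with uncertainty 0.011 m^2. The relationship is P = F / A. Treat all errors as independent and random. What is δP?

3060 Pa

P is a product of powers, so relative uncertainties combine in quadrature:
  (1·δF/F)² = (1×0.0948)² = 0.00898;  (-1·δA/A)² = (-1×0.0859)² = 0.00739
δP/P = √(0.0164) = 0.128
P = 23900 Pa, so δP = 0.128 × 23900 = 3060 Pa.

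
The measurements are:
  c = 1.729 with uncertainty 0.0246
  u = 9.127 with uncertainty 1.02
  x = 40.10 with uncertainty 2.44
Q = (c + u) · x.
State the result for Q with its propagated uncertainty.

Let w = c + u = 10.86. δw = √(δc² + δu²) = √(0.000605 + 1.04) = 1.02, so δw/w = 0.0940.
Q is then a monomial in w, x:
δQ/Q = √((δw/w)² + (1·δx/x)²) = √(0.00883 + 0.00370) = 0.112
Q = 435.3, so δQ = 0.112 × 435.3 = 48.7.

435.3 ± 48.7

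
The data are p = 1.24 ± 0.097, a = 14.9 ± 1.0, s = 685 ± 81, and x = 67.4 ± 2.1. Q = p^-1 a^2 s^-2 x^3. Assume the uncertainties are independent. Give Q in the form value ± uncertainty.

117 ± 34.8

Relative error in a monomial: (δQ/Q)² = Σ (nᵢ · δxᵢ/xᵢ)².
  (-1·δp/p)² = (-1×0.0782)² = 0.00612;  (2·δa/a)² = (2×0.0671)² = 0.0180;  (-2·δs/s)² = (-2×0.118)² = 0.0559;  (3·δx/x)² = (3×0.0312)² = 0.00874
δQ/Q = √(0.0888) = 0.298
Q = 117, so δQ = 0.298 × 117 = 34.8.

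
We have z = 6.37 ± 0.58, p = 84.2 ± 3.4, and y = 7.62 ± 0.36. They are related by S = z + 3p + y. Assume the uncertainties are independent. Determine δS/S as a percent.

S is a linear combination, so absolute uncertainties add in quadrature:
  (δz)² = 0.336;  (3·δp)² = 104;  (δy)² = 0.130
δS = √(105) = 10.2
S = 267, so δS/S = 10.2/267 = 0.0383.

3.83%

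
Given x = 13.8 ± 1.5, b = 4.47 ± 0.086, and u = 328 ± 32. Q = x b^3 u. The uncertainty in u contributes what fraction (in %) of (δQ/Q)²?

(δQ/Q)² = (1·δx/x)² + (3·δb/b)² + (1·δu/u)²
  x term: (1×0.109)² = 0.0118
  b term: (3×0.0192)² = 0.00333
  u term: (1×0.0976)² = 0.00952
Total = 0.0247. Share from u = 0.00952/0.0247 = 0.386.

38.6%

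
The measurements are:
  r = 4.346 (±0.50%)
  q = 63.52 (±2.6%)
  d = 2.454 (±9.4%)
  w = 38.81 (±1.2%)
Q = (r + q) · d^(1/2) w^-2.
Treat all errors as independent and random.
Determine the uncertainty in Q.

0.00410

Let u = r + q = 67.87. δu = √(δr² + δq²) = √(0.000472 + 2.73) = 1.65, so δu/u = 0.0243.
Q is then a monomial in u, d, w:
δQ/Q = √((δu/u)² + (½·δd/d)² + (-2·δw/w)²) = √(0.000592 + 0.00221 + 0.000576) = 0.0581
Q = 0.07058, so δQ = 0.0581 × 0.07058 = 0.00410.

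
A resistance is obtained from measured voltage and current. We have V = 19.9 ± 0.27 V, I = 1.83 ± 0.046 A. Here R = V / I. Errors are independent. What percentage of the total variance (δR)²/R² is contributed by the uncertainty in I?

(δR/R)² = (1·δV/V)² + (-1·δI/I)²
  V term: (1×0.0136)² = 0.000184
  I term: (-1×0.0251)² = 0.000632
Total = 0.000816. Share from I = 0.000632/0.000816 = 0.774.

77.4%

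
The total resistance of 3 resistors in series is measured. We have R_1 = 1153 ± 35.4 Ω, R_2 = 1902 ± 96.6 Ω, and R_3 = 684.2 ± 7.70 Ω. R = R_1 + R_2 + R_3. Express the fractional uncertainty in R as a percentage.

Absolute uncertainties add in quadrature for a linear combination:
  (δR_1)² = 1250;  (δR_2)² = 9330;  (δR_3)² = 59.3
δR = √(10600) = 103 Ω
R = 3739 Ω, so δR/R = 103/3739 = 0.0276.

2.76%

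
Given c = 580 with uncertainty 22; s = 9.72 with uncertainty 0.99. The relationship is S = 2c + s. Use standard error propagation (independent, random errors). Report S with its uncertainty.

1170 ± 44.0

S is a linear combination, so absolute uncertainties add in quadrature:
  (2·δc)² = 1940;  (δs)² = 0.980
δS = √(1940) = 44.0
S = 1170.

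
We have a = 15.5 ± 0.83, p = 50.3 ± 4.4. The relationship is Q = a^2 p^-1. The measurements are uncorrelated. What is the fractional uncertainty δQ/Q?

0.138

For a monomial Q ∝ a^2, p^-1, fractional errors add in quadrature:
  (2·δa/a)² = (2×0.0535)² = 0.0115;  (-1·δp/p)² = (-1×0.0875)² = 0.00765
δQ/Q = √(0.0191) = 0.138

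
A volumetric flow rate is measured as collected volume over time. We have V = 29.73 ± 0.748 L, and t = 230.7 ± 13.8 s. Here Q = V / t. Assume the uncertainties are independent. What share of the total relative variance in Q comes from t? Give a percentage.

85.0%

(δQ/Q)² = (1·δV/V)² + (-1·δt/t)²
  V term: (1×0.0252)² = 0.000633
  t term: (-1×0.0598)² = 0.00358
Total = 0.00421. Share from t = 0.00358/0.00421 = 0.850.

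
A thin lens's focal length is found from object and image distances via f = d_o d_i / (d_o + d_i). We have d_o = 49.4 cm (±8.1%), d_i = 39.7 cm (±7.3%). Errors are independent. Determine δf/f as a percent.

5.42%

∂f/∂d_o = (d_i/(d_o+d_i))² = 0.199;  ∂f/∂d_i = (d_o/(d_o+d_i))² = 0.307
δf = √((∂f/∂d_o · δd_o)² + (∂f/∂d_i · δd_i)²) = √(0.631 + 0.794) = 1.19 cm
f = 22.0 cm, so δf/f = 1.19/22.0 = 0.0542.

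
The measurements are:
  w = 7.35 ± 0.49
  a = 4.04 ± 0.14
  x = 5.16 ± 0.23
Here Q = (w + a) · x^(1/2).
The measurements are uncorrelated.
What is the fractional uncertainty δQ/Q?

Let u = w + a = 11.4. δu = √(δw² + δa²) = √(0.240 + 0.0196) = 0.510, so δu/u = 0.0447.
Q is then a monomial in u, x:
δQ/Q = √((δu/u)² + (½·δx/x)²) = √(0.00200 + 0.000497) = 0.0500

0.0500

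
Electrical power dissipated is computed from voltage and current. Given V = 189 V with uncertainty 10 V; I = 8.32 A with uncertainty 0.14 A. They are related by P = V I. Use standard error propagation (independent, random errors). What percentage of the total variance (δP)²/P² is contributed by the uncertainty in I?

(δP/P)² = (1·δV/V)² + (1·δI/I)²
  V term: (1×0.0529)² = 0.00280
  I term: (1×0.0168)² = 0.000283
Total = 0.00308. Share from I = 0.000283/0.00308 = 0.0919.

9.19%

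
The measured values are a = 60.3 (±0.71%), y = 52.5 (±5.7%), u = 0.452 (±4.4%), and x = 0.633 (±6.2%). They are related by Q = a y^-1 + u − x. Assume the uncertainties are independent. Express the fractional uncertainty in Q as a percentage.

8.20%

Let p = a·y^-1 = 1.15. δp/p = √((1·δa/a)² + (-1·δy/y)²) = √(5.04e-05 + 0.00325) = 0.0574, so δp = 0.0660.
Q = p + u − x: δQ = √(δp² + δu² + δx²) = √(0.00435 + 0.000396 + 0.00154) = 0.0793
Q = 0.968, so δQ/Q = 0.0793/0.968 = 0.0820.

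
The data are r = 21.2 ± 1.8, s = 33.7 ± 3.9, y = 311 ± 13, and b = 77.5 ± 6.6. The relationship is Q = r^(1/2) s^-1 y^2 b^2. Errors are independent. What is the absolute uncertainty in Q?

Relative error in a monomial: (δQ/Q)² = Σ (nᵢ · δxᵢ/xᵢ)².
  (½·δr/r)² = (0.5×0.0849)² = 0.00180;  (-1·δs/s)² = (-1×0.116)² = 0.0134;  (2·δy/y)² = (2×0.0418)² = 0.00699;  (2·δb/b)² = (2×0.0852)² = 0.0290
δQ/Q = √(0.0512) = 0.226
Q = 7.94e+07, so δQ = 0.226 × 7.94e+07 = 1.8e+07.

1.8e+07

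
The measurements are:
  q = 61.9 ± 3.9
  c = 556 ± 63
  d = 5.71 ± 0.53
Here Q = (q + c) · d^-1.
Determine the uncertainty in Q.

Let u = q + c = 618. δu = √(δq² + δc²) = √(15.2 + 3970) = 63.1, so δu/u = 0.102.
Q is then a monomial in u, d:
δQ/Q = √((δu/u)² + (-1·δd/d)²) = √(0.0104 + 0.00862) = 0.138
Q = 108, so δQ = 0.138 × 108 = 14.9.

14.9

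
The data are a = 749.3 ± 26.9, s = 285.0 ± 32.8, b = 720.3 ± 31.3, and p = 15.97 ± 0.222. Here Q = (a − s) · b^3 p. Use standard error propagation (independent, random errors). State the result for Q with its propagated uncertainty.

Let u = a − s = 464.3. δu = √(δa² + δs²) = √(724 + 1080) = 42.4, so δu/u = 0.0914.
Q is then a monomial in u, b, p:
δQ/Q = √((δu/u)² + (3·δb/b)² + (1·δp/p)²) = √(0.00835 + 0.0170 + 0.000193) = 0.160
Q = 2.771e+12, so δQ = 0.160 × 2.771e+12 = 4.43e+11.

(2.771 ± 0.443) × 10^12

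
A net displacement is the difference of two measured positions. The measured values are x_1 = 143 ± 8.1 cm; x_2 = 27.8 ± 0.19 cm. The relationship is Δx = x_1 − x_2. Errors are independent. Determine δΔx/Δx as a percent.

7.03%

Absolute uncertainties add in quadrature for a linear combination:
  (δx_1)² = 65.6;  (δx_2)² = 0.0361
δΔx = √(65.6) = 8.10 cm
Δx = 115 cm, so δΔx/Δx = 8.10/115 = 0.0703.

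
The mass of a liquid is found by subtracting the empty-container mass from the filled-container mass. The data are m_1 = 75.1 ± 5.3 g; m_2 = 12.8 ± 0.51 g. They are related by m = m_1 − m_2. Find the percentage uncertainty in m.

8.55%

Absolute uncertainties add in quadrature for a linear combination:
  (δm_1)² = 28.1;  (δm_2)² = 0.260
δm = √(28.4) = 5.32 g
m = 62.3 g, so δm/m = 5.32/62.3 = 0.0855.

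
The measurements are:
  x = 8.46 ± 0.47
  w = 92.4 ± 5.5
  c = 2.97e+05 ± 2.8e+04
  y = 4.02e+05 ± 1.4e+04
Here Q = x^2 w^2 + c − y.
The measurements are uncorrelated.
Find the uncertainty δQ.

Let p = x^2·w^2 = 6.11e+05. δp/p = √((2·δx/x)² + (2·δw/w)²) = √(0.0123 + 0.0142) = 0.163, so δp = 99500.
Q = p + c − y: δQ = √(δp² + δc² + δy²) = √(9.9e+09 + 7.84e+08 + 1.96e+08) = 1.04e+05

1.04e+05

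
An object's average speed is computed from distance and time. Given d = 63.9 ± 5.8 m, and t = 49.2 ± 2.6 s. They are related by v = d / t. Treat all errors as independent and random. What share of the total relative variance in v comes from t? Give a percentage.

(δv/v)² = (1·δd/d)² + (-1·δt/t)²
  d term: (1×0.0908)² = 0.00824
  t term: (-1×0.0528)² = 0.00279
Total = 0.0110. Share from t = 0.00279/0.0110 = 0.253.

25.3%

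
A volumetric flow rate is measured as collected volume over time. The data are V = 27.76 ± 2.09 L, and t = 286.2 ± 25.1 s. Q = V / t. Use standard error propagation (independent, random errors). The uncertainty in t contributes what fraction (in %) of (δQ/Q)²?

(δQ/Q)² = (1·δV/V)² + (-1·δt/t)²
  V term: (1×0.0753)² = 0.00567
  t term: (-1×0.0877)² = 0.00769
Total = 0.0134. Share from t = 0.00769/0.0134 = 0.576.

57.6%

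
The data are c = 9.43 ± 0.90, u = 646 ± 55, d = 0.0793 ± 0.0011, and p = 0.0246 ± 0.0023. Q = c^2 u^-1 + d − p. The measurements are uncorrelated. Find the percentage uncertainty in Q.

15.0%

Let w = c^2·u^-1 = 0.138. δw/w = √((2·δc/c)² + (-1·δu/u)²) = √(0.0364 + 0.00725) = 0.209, so δw = 0.0288.
Q = w + d − p: δQ = √(δw² + δd² + δp²) = √(0.000828 + 1.21e-06 + 5.29e-06) = 0.0289
Q = 0.192, so δQ/Q = 0.0289/0.192 = 0.150.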